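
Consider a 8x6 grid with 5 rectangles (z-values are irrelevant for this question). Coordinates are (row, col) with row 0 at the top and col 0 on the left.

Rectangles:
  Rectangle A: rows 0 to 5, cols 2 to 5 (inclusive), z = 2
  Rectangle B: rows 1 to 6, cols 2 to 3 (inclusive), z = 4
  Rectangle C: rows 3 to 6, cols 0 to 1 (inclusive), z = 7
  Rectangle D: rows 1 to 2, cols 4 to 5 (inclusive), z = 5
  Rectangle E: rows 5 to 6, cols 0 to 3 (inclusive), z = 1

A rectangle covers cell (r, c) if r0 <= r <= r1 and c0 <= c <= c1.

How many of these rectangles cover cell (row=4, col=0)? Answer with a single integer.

Check cell (4,0):
  A: rows 0-5 cols 2-5 -> outside (col miss)
  B: rows 1-6 cols 2-3 -> outside (col miss)
  C: rows 3-6 cols 0-1 -> covers
  D: rows 1-2 cols 4-5 -> outside (row miss)
  E: rows 5-6 cols 0-3 -> outside (row miss)
Count covering = 1

Answer: 1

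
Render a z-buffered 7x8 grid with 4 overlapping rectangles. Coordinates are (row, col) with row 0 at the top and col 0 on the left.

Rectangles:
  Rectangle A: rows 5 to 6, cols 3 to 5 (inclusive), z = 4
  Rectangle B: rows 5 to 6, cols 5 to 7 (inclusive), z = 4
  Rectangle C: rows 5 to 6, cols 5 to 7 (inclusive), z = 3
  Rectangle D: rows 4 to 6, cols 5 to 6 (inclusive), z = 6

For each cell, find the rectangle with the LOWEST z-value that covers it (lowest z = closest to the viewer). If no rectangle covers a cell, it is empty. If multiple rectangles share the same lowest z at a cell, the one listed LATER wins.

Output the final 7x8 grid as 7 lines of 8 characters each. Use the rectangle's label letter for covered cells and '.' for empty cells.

........
........
........
........
.....DD.
...AACCC
...AACCC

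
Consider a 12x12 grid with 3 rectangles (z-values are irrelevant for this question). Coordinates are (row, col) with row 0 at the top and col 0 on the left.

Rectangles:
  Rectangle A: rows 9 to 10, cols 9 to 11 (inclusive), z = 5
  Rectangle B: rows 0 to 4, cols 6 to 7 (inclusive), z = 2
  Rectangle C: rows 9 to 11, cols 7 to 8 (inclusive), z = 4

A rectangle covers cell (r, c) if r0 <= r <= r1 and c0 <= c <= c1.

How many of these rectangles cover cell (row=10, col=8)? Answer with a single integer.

Answer: 1

Derivation:
Check cell (10,8):
  A: rows 9-10 cols 9-11 -> outside (col miss)
  B: rows 0-4 cols 6-7 -> outside (row miss)
  C: rows 9-11 cols 7-8 -> covers
Count covering = 1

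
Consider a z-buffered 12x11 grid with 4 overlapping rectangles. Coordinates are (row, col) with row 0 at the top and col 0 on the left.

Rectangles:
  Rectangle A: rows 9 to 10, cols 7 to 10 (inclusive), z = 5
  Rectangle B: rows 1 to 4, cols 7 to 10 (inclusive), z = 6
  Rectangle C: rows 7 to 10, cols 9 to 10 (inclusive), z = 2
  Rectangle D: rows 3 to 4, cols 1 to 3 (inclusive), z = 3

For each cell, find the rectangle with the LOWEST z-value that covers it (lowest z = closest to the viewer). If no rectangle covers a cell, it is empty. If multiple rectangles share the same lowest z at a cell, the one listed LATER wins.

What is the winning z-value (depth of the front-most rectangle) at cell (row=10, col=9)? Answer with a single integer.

Check cell (10,9):
  A: rows 9-10 cols 7-10 z=5 -> covers; best now A (z=5)
  B: rows 1-4 cols 7-10 -> outside (row miss)
  C: rows 7-10 cols 9-10 z=2 -> covers; best now C (z=2)
  D: rows 3-4 cols 1-3 -> outside (row miss)
Winner: C at z=2

Answer: 2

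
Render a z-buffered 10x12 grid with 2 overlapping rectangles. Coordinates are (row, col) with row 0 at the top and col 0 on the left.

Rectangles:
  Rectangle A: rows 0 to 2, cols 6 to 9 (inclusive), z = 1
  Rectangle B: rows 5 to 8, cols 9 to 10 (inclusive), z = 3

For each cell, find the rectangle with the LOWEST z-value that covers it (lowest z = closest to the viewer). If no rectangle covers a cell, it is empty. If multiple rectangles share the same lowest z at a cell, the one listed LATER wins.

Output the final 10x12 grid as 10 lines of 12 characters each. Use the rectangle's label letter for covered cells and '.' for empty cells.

......AAAA..
......AAAA..
......AAAA..
............
............
.........BB.
.........BB.
.........BB.
.........BB.
............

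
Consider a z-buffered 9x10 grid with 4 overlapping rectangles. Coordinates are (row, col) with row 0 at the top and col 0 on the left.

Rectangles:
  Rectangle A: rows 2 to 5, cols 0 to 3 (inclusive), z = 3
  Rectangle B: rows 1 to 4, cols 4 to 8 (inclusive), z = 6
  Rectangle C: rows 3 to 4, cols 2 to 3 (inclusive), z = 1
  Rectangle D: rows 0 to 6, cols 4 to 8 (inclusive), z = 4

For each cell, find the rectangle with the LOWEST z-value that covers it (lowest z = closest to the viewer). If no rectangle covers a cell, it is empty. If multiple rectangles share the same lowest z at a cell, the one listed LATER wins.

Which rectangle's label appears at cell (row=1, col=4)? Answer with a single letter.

Check cell (1,4):
  A: rows 2-5 cols 0-3 -> outside (row miss)
  B: rows 1-4 cols 4-8 z=6 -> covers; best now B (z=6)
  C: rows 3-4 cols 2-3 -> outside (row miss)
  D: rows 0-6 cols 4-8 z=4 -> covers; best now D (z=4)
Winner: D at z=4

Answer: D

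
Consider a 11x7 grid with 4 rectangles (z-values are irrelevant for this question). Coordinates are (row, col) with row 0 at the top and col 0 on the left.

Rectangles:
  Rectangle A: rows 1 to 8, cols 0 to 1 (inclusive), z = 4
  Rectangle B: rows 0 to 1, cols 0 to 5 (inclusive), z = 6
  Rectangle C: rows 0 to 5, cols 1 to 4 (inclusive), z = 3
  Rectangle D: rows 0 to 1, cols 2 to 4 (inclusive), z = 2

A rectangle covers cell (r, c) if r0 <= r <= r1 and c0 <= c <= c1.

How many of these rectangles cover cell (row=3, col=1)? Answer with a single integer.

Answer: 2

Derivation:
Check cell (3,1):
  A: rows 1-8 cols 0-1 -> covers
  B: rows 0-1 cols 0-5 -> outside (row miss)
  C: rows 0-5 cols 1-4 -> covers
  D: rows 0-1 cols 2-4 -> outside (row miss)
Count covering = 2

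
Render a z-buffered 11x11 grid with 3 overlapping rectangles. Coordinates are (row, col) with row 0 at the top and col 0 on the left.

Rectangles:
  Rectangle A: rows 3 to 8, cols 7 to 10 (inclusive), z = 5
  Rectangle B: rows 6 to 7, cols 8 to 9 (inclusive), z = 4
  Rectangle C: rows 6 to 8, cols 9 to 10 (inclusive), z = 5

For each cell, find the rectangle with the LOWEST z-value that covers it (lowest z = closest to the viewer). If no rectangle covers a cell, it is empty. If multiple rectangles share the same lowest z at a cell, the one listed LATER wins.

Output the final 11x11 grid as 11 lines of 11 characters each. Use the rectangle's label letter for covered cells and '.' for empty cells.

...........
...........
...........
.......AAAA
.......AAAA
.......AAAA
.......ABBC
.......ABBC
.......AACC
...........
...........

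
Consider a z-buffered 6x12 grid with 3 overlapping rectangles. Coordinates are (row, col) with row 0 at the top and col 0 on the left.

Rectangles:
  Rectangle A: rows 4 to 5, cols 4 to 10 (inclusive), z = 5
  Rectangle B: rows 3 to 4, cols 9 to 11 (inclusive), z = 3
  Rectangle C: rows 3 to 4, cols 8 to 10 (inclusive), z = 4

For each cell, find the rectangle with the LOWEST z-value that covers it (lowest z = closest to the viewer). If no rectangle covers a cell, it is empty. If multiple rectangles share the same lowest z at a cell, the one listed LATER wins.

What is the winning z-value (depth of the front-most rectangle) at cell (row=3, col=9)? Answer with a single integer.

Check cell (3,9):
  A: rows 4-5 cols 4-10 -> outside (row miss)
  B: rows 3-4 cols 9-11 z=3 -> covers; best now B (z=3)
  C: rows 3-4 cols 8-10 z=4 -> covers; best now B (z=3)
Winner: B at z=3

Answer: 3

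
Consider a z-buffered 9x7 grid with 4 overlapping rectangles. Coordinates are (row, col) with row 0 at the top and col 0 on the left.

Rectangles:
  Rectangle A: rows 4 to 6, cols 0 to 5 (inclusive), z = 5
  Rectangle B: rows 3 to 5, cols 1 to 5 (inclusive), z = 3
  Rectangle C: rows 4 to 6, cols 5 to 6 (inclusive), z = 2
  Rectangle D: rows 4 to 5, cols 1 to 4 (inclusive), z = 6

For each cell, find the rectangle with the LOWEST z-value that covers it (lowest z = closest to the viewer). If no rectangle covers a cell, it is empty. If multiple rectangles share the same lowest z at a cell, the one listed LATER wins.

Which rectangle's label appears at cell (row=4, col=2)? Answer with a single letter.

Answer: B

Derivation:
Check cell (4,2):
  A: rows 4-6 cols 0-5 z=5 -> covers; best now A (z=5)
  B: rows 3-5 cols 1-5 z=3 -> covers; best now B (z=3)
  C: rows 4-6 cols 5-6 -> outside (col miss)
  D: rows 4-5 cols 1-4 z=6 -> covers; best now B (z=3)
Winner: B at z=3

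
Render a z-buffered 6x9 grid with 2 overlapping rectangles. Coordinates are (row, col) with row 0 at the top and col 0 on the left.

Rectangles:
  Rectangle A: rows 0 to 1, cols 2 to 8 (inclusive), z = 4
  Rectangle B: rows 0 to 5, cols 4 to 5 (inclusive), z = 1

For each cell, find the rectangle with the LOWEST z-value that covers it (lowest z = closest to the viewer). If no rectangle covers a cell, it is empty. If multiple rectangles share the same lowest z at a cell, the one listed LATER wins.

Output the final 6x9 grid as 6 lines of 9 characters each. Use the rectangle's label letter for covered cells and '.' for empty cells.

..AABBAAA
..AABBAAA
....BB...
....BB...
....BB...
....BB...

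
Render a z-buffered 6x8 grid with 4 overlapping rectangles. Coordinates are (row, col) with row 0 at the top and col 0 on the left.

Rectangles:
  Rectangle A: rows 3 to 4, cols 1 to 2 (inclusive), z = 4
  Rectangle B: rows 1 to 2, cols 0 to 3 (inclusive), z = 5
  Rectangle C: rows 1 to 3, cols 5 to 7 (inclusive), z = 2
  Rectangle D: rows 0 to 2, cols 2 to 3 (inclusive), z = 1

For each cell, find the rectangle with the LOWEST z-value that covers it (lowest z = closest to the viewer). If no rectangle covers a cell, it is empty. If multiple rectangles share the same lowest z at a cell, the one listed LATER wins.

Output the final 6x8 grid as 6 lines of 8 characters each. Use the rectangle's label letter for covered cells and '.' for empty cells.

..DD....
BBDD.CCC
BBDD.CCC
.AA..CCC
.AA.....
........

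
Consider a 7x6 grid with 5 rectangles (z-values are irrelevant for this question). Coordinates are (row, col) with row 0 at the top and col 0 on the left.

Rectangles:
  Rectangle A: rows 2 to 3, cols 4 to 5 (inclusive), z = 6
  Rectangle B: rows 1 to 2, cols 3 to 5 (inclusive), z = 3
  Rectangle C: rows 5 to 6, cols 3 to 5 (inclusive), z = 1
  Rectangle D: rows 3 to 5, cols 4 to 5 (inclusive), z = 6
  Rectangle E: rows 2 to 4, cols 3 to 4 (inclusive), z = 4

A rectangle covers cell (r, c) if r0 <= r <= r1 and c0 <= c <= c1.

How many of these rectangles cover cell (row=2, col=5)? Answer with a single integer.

Answer: 2

Derivation:
Check cell (2,5):
  A: rows 2-3 cols 4-5 -> covers
  B: rows 1-2 cols 3-5 -> covers
  C: rows 5-6 cols 3-5 -> outside (row miss)
  D: rows 3-5 cols 4-5 -> outside (row miss)
  E: rows 2-4 cols 3-4 -> outside (col miss)
Count covering = 2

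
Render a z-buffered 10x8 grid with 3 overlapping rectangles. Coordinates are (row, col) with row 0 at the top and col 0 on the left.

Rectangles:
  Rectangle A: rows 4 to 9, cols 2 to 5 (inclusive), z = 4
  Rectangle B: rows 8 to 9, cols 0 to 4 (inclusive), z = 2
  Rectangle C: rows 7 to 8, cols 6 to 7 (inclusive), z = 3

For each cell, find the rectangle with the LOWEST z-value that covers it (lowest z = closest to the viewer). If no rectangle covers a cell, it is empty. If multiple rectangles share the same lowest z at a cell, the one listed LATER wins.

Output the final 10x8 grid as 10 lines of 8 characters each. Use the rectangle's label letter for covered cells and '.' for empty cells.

........
........
........
........
..AAAA..
..AAAA..
..AAAA..
..AAAACC
BBBBBACC
BBBBBA..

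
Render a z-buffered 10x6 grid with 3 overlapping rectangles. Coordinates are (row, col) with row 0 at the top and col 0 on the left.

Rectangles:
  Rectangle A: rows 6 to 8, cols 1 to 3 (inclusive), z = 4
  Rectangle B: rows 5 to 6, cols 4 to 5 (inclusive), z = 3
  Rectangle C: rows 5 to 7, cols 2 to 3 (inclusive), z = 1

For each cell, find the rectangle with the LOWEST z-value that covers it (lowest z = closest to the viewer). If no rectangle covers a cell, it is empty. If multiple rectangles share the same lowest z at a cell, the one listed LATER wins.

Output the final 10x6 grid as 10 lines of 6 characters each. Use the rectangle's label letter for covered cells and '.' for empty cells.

......
......
......
......
......
..CCBB
.ACCBB
.ACC..
.AAA..
......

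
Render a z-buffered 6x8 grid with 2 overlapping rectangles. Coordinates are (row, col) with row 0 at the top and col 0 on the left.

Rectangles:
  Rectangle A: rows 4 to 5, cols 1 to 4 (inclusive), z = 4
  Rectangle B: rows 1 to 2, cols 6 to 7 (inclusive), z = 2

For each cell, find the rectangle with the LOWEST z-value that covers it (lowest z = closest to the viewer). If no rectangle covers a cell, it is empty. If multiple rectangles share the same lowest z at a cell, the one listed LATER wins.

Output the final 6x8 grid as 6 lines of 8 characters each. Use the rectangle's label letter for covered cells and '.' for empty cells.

........
......BB
......BB
........
.AAAA...
.AAAA...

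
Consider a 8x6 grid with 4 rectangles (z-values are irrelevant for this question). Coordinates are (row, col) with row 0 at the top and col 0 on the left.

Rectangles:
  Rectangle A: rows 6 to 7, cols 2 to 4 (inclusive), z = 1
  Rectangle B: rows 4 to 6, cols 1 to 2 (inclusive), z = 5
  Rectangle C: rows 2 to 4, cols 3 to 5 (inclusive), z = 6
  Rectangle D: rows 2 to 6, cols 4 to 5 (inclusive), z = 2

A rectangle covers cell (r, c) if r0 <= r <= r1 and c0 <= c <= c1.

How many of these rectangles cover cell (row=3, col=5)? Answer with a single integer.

Answer: 2

Derivation:
Check cell (3,5):
  A: rows 6-7 cols 2-4 -> outside (row miss)
  B: rows 4-6 cols 1-2 -> outside (row miss)
  C: rows 2-4 cols 3-5 -> covers
  D: rows 2-6 cols 4-5 -> covers
Count covering = 2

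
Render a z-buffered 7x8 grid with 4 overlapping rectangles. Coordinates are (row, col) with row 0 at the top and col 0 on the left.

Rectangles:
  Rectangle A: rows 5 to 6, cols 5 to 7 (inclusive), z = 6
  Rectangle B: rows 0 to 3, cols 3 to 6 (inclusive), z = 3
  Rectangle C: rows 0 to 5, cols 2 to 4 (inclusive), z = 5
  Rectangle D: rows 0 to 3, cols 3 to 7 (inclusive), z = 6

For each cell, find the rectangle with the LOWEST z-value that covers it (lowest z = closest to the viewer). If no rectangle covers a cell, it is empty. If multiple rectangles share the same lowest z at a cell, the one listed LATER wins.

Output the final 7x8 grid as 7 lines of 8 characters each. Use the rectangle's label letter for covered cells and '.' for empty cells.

..CBBBBD
..CBBBBD
..CBBBBD
..CBBBBD
..CCC...
..CCCAAA
.....AAA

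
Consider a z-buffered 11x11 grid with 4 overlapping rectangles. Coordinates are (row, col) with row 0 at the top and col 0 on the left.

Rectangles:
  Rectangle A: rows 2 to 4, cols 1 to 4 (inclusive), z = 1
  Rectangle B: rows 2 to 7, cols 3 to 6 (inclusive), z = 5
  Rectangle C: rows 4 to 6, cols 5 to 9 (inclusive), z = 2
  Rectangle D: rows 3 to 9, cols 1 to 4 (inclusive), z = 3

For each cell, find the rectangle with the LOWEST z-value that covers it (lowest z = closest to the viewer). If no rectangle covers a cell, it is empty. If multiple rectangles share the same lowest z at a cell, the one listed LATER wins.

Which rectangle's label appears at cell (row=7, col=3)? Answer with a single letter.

Check cell (7,3):
  A: rows 2-4 cols 1-4 -> outside (row miss)
  B: rows 2-7 cols 3-6 z=5 -> covers; best now B (z=5)
  C: rows 4-6 cols 5-9 -> outside (row miss)
  D: rows 3-9 cols 1-4 z=3 -> covers; best now D (z=3)
Winner: D at z=3

Answer: D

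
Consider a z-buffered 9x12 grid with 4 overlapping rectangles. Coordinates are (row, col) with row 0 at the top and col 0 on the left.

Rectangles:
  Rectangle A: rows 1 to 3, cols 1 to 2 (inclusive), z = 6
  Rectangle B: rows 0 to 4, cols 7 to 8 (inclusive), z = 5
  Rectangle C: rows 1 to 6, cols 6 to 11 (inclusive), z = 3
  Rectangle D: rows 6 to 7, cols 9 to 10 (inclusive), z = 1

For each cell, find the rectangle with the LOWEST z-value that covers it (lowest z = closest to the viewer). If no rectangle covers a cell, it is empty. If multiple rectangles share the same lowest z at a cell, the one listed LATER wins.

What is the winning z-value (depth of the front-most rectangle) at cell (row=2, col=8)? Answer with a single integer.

Answer: 3

Derivation:
Check cell (2,8):
  A: rows 1-3 cols 1-2 -> outside (col miss)
  B: rows 0-4 cols 7-8 z=5 -> covers; best now B (z=5)
  C: rows 1-6 cols 6-11 z=3 -> covers; best now C (z=3)
  D: rows 6-7 cols 9-10 -> outside (row miss)
Winner: C at z=3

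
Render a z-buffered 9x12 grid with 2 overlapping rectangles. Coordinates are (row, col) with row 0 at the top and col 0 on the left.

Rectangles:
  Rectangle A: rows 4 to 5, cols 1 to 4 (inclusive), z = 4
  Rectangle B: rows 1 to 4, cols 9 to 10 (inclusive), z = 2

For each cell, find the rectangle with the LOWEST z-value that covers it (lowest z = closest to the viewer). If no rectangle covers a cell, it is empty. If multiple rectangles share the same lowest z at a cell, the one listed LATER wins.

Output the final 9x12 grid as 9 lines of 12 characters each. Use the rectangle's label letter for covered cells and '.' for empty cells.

............
.........BB.
.........BB.
.........BB.
.AAAA....BB.
.AAAA.......
............
............
............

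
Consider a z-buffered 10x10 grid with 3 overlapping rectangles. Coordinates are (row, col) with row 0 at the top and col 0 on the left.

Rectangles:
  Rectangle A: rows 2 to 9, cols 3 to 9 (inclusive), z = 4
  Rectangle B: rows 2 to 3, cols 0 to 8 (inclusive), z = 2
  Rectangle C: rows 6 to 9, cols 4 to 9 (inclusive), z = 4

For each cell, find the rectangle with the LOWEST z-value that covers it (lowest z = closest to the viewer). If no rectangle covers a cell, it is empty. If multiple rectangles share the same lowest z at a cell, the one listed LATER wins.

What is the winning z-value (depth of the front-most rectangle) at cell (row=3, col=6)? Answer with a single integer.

Answer: 2

Derivation:
Check cell (3,6):
  A: rows 2-9 cols 3-9 z=4 -> covers; best now A (z=4)
  B: rows 2-3 cols 0-8 z=2 -> covers; best now B (z=2)
  C: rows 6-9 cols 4-9 -> outside (row miss)
Winner: B at z=2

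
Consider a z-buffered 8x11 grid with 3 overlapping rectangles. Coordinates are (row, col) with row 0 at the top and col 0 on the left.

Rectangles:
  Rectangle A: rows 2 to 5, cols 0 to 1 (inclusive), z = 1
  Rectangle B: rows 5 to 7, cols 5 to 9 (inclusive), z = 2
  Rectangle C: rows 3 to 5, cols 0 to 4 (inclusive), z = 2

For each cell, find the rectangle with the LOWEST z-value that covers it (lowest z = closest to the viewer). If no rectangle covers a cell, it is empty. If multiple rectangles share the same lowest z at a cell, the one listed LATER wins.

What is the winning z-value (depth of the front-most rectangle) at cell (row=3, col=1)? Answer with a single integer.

Answer: 1

Derivation:
Check cell (3,1):
  A: rows 2-5 cols 0-1 z=1 -> covers; best now A (z=1)
  B: rows 5-7 cols 5-9 -> outside (row miss)
  C: rows 3-5 cols 0-4 z=2 -> covers; best now A (z=1)
Winner: A at z=1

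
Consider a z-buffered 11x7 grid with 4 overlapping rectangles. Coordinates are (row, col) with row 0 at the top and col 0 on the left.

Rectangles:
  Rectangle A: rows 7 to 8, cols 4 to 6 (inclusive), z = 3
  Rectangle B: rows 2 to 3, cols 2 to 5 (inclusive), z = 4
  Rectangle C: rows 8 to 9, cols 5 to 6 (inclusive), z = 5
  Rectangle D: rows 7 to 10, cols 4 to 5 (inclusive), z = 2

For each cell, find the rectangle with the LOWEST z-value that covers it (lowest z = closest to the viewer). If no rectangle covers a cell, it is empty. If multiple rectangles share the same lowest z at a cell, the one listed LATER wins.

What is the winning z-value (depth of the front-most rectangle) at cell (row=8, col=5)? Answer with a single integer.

Answer: 2

Derivation:
Check cell (8,5):
  A: rows 7-8 cols 4-6 z=3 -> covers; best now A (z=3)
  B: rows 2-3 cols 2-5 -> outside (row miss)
  C: rows 8-9 cols 5-6 z=5 -> covers; best now A (z=3)
  D: rows 7-10 cols 4-5 z=2 -> covers; best now D (z=2)
Winner: D at z=2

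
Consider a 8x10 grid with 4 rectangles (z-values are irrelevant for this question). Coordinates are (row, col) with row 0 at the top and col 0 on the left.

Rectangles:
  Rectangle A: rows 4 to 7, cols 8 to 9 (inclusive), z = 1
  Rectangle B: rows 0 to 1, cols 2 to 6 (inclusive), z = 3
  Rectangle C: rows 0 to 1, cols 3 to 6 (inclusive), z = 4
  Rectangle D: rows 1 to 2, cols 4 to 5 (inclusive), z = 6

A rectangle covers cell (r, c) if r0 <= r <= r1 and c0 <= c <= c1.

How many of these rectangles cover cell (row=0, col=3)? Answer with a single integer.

Check cell (0,3):
  A: rows 4-7 cols 8-9 -> outside (row miss)
  B: rows 0-1 cols 2-6 -> covers
  C: rows 0-1 cols 3-6 -> covers
  D: rows 1-2 cols 4-5 -> outside (row miss)
Count covering = 2

Answer: 2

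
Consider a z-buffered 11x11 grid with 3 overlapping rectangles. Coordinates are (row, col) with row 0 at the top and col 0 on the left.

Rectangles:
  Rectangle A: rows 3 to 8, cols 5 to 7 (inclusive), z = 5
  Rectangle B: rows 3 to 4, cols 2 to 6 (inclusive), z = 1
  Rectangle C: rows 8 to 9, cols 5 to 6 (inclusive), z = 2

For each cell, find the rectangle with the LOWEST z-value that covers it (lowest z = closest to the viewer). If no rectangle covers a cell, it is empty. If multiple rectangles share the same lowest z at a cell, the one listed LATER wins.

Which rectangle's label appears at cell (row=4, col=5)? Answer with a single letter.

Answer: B

Derivation:
Check cell (4,5):
  A: rows 3-8 cols 5-7 z=5 -> covers; best now A (z=5)
  B: rows 3-4 cols 2-6 z=1 -> covers; best now B (z=1)
  C: rows 8-9 cols 5-6 -> outside (row miss)
Winner: B at z=1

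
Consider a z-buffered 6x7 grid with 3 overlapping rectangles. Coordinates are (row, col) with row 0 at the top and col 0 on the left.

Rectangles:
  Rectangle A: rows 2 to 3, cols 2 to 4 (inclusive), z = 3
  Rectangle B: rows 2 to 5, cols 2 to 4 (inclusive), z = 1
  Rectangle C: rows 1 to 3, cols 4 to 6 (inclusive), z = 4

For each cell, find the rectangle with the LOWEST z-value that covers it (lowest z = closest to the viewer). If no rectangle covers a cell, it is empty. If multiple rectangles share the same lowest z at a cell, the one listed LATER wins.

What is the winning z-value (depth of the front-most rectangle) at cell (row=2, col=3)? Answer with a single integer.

Check cell (2,3):
  A: rows 2-3 cols 2-4 z=3 -> covers; best now A (z=3)
  B: rows 2-5 cols 2-4 z=1 -> covers; best now B (z=1)
  C: rows 1-3 cols 4-6 -> outside (col miss)
Winner: B at z=1

Answer: 1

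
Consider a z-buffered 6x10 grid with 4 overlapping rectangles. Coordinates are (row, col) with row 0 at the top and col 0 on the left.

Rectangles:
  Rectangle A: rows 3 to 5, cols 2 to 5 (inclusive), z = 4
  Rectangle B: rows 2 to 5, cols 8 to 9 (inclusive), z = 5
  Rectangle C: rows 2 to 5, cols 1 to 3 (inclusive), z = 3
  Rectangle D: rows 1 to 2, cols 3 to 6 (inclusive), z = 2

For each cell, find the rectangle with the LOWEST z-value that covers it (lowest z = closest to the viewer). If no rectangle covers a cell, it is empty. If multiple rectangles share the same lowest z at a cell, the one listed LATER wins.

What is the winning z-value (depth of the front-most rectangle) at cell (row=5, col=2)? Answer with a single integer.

Answer: 3

Derivation:
Check cell (5,2):
  A: rows 3-5 cols 2-5 z=4 -> covers; best now A (z=4)
  B: rows 2-5 cols 8-9 -> outside (col miss)
  C: rows 2-5 cols 1-3 z=3 -> covers; best now C (z=3)
  D: rows 1-2 cols 3-6 -> outside (row miss)
Winner: C at z=3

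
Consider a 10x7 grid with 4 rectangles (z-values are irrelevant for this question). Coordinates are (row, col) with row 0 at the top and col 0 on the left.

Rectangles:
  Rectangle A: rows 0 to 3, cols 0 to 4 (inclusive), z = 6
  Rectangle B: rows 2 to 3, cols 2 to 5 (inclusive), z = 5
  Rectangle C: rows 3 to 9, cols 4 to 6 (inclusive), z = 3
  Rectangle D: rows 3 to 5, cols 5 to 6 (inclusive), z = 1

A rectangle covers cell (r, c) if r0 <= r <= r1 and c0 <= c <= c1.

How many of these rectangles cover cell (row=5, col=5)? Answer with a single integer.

Answer: 2

Derivation:
Check cell (5,5):
  A: rows 0-3 cols 0-4 -> outside (row miss)
  B: rows 2-3 cols 2-5 -> outside (row miss)
  C: rows 3-9 cols 4-6 -> covers
  D: rows 3-5 cols 5-6 -> covers
Count covering = 2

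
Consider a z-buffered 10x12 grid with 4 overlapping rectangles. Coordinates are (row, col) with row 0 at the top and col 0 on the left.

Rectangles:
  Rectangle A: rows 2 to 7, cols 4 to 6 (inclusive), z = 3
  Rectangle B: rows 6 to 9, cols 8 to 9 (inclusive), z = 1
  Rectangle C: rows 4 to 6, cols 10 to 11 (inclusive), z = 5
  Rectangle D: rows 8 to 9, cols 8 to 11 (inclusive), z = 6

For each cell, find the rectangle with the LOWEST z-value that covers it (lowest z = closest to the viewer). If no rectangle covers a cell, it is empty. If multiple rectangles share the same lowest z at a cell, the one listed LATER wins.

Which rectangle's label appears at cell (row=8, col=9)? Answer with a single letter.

Answer: B

Derivation:
Check cell (8,9):
  A: rows 2-7 cols 4-6 -> outside (row miss)
  B: rows 6-9 cols 8-9 z=1 -> covers; best now B (z=1)
  C: rows 4-6 cols 10-11 -> outside (row miss)
  D: rows 8-9 cols 8-11 z=6 -> covers; best now B (z=1)
Winner: B at z=1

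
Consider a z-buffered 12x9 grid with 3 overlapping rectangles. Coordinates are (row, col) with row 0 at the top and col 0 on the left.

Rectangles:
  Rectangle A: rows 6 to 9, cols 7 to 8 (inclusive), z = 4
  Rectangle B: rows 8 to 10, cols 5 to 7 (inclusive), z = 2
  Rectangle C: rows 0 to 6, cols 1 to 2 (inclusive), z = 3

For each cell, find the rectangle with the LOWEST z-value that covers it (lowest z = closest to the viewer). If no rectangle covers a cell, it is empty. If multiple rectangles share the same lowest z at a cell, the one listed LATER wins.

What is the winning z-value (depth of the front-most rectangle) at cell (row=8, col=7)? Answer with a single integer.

Check cell (8,7):
  A: rows 6-9 cols 7-8 z=4 -> covers; best now A (z=4)
  B: rows 8-10 cols 5-7 z=2 -> covers; best now B (z=2)
  C: rows 0-6 cols 1-2 -> outside (row miss)
Winner: B at z=2

Answer: 2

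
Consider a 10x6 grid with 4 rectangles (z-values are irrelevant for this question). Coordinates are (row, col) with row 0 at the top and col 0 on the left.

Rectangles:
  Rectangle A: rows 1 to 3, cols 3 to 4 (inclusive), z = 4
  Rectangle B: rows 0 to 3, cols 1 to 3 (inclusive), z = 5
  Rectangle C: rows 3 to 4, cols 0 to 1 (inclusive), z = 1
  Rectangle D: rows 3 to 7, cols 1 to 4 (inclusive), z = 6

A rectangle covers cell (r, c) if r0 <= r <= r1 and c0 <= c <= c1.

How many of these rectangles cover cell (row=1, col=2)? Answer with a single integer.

Answer: 1

Derivation:
Check cell (1,2):
  A: rows 1-3 cols 3-4 -> outside (col miss)
  B: rows 0-3 cols 1-3 -> covers
  C: rows 3-4 cols 0-1 -> outside (row miss)
  D: rows 3-7 cols 1-4 -> outside (row miss)
Count covering = 1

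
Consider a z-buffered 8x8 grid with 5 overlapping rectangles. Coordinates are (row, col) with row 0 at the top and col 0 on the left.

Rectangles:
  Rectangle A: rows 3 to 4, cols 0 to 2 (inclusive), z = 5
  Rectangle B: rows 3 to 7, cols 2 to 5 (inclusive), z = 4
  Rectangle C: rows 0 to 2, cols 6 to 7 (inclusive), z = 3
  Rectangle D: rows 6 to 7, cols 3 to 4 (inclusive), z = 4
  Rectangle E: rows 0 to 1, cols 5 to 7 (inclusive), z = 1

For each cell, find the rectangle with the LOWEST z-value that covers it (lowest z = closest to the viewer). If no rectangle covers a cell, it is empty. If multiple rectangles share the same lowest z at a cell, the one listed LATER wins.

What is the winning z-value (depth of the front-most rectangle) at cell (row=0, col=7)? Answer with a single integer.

Answer: 1

Derivation:
Check cell (0,7):
  A: rows 3-4 cols 0-2 -> outside (row miss)
  B: rows 3-7 cols 2-5 -> outside (row miss)
  C: rows 0-2 cols 6-7 z=3 -> covers; best now C (z=3)
  D: rows 6-7 cols 3-4 -> outside (row miss)
  E: rows 0-1 cols 5-7 z=1 -> covers; best now E (z=1)
Winner: E at z=1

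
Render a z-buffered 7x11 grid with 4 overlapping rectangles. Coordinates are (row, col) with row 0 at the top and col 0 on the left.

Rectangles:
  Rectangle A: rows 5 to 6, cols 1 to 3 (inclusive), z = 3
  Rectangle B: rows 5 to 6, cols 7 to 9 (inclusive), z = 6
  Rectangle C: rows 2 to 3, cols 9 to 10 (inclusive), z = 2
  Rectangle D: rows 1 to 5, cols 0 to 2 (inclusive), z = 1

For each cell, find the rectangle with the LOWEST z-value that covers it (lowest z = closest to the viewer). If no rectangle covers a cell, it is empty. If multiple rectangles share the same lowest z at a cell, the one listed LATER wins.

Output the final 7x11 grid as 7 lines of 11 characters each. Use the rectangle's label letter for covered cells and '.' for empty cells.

...........
DDD........
DDD......CC
DDD......CC
DDD........
DDDA...BBB.
.AAA...BBB.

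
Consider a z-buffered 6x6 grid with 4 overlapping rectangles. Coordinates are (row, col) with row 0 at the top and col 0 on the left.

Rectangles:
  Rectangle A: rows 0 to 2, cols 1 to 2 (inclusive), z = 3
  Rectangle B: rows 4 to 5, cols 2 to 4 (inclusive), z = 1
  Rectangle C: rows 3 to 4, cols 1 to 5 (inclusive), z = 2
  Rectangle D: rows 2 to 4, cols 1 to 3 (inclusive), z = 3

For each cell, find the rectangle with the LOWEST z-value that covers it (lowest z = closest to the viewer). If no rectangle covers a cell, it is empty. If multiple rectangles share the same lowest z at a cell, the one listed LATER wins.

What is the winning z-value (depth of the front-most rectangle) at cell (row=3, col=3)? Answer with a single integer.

Answer: 2

Derivation:
Check cell (3,3):
  A: rows 0-2 cols 1-2 -> outside (row miss)
  B: rows 4-5 cols 2-4 -> outside (row miss)
  C: rows 3-4 cols 1-5 z=2 -> covers; best now C (z=2)
  D: rows 2-4 cols 1-3 z=3 -> covers; best now C (z=2)
Winner: C at z=2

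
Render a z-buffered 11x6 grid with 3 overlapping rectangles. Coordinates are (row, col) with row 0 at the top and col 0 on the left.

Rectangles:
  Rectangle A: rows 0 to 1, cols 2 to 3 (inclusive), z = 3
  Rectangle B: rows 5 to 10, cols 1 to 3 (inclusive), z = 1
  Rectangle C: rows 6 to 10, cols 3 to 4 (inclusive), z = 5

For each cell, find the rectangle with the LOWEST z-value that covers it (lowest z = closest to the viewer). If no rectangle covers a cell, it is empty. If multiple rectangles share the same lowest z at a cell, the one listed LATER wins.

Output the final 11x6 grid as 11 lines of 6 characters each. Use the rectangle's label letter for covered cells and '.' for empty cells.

..AA..
..AA..
......
......
......
.BBB..
.BBBC.
.BBBC.
.BBBC.
.BBBC.
.BBBC.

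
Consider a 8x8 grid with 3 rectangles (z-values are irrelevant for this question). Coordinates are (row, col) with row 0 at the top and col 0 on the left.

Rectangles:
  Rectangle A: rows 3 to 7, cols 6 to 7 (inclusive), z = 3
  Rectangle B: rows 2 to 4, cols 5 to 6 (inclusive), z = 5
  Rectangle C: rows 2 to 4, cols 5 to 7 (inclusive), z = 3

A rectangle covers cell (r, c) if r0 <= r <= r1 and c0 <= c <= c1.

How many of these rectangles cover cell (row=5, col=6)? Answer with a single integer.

Check cell (5,6):
  A: rows 3-7 cols 6-7 -> covers
  B: rows 2-4 cols 5-6 -> outside (row miss)
  C: rows 2-4 cols 5-7 -> outside (row miss)
Count covering = 1

Answer: 1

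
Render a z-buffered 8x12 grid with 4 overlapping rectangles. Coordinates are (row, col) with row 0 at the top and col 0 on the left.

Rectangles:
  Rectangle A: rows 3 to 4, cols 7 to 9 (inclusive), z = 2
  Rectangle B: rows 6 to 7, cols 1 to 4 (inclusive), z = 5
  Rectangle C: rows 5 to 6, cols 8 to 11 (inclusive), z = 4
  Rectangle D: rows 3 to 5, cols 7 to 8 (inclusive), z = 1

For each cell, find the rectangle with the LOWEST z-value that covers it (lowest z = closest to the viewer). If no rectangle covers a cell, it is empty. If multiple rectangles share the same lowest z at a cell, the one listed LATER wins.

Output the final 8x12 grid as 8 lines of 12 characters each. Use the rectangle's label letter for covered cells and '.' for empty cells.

............
............
............
.......DDA..
.......DDA..
.......DDCCC
.BBBB...CCCC
.BBBB.......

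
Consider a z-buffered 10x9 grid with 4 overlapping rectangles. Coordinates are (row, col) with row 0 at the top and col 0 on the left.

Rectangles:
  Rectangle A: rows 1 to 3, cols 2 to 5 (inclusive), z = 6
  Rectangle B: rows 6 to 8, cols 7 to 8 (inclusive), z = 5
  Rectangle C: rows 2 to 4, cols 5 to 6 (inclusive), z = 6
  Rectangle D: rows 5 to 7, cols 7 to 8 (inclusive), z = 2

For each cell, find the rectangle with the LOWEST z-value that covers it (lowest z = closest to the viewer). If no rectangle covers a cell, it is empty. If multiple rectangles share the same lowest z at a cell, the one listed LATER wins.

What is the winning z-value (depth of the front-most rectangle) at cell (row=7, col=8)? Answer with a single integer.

Answer: 2

Derivation:
Check cell (7,8):
  A: rows 1-3 cols 2-5 -> outside (row miss)
  B: rows 6-8 cols 7-8 z=5 -> covers; best now B (z=5)
  C: rows 2-4 cols 5-6 -> outside (row miss)
  D: rows 5-7 cols 7-8 z=2 -> covers; best now D (z=2)
Winner: D at z=2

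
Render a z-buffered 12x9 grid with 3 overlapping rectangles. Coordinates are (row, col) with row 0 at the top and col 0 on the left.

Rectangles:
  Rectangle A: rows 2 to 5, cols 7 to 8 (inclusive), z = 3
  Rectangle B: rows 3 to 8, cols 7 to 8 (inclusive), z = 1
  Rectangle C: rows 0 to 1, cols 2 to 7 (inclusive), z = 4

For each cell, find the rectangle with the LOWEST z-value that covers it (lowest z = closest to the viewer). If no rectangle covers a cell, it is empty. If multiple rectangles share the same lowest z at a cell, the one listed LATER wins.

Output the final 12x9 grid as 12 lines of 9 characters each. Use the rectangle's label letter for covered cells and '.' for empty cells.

..CCCCCC.
..CCCCCC.
.......AA
.......BB
.......BB
.......BB
.......BB
.......BB
.......BB
.........
.........
.........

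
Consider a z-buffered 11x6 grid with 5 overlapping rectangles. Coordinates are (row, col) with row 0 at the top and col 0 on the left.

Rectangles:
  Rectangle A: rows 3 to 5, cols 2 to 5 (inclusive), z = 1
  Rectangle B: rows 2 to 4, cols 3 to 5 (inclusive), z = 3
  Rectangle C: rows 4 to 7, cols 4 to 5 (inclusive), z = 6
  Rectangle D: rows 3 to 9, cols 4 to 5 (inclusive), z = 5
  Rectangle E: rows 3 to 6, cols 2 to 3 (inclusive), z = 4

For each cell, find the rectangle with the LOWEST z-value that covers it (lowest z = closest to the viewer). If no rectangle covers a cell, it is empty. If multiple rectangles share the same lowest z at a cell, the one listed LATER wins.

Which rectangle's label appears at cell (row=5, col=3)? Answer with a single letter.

Answer: A

Derivation:
Check cell (5,3):
  A: rows 3-5 cols 2-5 z=1 -> covers; best now A (z=1)
  B: rows 2-4 cols 3-5 -> outside (row miss)
  C: rows 4-7 cols 4-5 -> outside (col miss)
  D: rows 3-9 cols 4-5 -> outside (col miss)
  E: rows 3-6 cols 2-3 z=4 -> covers; best now A (z=1)
Winner: A at z=1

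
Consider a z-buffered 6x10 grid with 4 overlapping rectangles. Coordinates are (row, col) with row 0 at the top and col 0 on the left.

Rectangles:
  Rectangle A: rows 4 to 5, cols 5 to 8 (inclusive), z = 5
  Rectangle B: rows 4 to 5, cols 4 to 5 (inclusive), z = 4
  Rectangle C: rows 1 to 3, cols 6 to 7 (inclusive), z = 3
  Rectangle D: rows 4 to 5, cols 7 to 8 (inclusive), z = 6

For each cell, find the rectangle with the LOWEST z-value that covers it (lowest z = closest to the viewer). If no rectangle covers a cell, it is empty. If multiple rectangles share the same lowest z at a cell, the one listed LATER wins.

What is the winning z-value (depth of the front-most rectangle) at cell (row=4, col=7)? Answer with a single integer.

Answer: 5

Derivation:
Check cell (4,7):
  A: rows 4-5 cols 5-8 z=5 -> covers; best now A (z=5)
  B: rows 4-5 cols 4-5 -> outside (col miss)
  C: rows 1-3 cols 6-7 -> outside (row miss)
  D: rows 4-5 cols 7-8 z=6 -> covers; best now A (z=5)
Winner: A at z=5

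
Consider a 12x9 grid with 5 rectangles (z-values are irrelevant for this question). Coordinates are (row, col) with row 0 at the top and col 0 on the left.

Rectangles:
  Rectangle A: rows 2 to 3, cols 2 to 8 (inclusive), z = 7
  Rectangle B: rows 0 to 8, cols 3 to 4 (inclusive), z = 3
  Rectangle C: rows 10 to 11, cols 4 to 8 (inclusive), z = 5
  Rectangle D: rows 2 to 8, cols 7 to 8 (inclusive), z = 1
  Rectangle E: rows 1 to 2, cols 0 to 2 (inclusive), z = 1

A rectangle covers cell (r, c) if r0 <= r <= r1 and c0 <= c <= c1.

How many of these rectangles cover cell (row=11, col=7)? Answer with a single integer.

Answer: 1

Derivation:
Check cell (11,7):
  A: rows 2-3 cols 2-8 -> outside (row miss)
  B: rows 0-8 cols 3-4 -> outside (row miss)
  C: rows 10-11 cols 4-8 -> covers
  D: rows 2-8 cols 7-8 -> outside (row miss)
  E: rows 1-2 cols 0-2 -> outside (row miss)
Count covering = 1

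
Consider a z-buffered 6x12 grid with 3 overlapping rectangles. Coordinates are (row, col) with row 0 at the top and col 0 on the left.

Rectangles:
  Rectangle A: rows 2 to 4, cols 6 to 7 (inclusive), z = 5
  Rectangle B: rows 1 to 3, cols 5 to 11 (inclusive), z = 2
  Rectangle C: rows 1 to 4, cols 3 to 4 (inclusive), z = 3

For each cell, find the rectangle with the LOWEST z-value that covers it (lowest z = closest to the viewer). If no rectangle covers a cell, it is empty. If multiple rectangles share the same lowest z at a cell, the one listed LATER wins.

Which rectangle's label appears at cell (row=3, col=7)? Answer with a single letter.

Answer: B

Derivation:
Check cell (3,7):
  A: rows 2-4 cols 6-7 z=5 -> covers; best now A (z=5)
  B: rows 1-3 cols 5-11 z=2 -> covers; best now B (z=2)
  C: rows 1-4 cols 3-4 -> outside (col miss)
Winner: B at z=2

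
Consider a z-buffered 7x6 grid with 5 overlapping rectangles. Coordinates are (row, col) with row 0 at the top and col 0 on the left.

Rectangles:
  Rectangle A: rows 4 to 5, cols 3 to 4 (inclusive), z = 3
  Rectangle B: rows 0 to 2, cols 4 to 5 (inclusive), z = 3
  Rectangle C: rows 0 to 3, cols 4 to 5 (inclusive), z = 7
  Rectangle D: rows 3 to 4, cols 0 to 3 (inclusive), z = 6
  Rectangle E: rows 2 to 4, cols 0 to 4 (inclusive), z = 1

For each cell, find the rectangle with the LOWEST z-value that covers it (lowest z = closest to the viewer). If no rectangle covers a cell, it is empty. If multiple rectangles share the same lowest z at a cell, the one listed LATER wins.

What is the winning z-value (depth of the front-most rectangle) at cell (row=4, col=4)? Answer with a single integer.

Check cell (4,4):
  A: rows 4-5 cols 3-4 z=3 -> covers; best now A (z=3)
  B: rows 0-2 cols 4-5 -> outside (row miss)
  C: rows 0-3 cols 4-5 -> outside (row miss)
  D: rows 3-4 cols 0-3 -> outside (col miss)
  E: rows 2-4 cols 0-4 z=1 -> covers; best now E (z=1)
Winner: E at z=1

Answer: 1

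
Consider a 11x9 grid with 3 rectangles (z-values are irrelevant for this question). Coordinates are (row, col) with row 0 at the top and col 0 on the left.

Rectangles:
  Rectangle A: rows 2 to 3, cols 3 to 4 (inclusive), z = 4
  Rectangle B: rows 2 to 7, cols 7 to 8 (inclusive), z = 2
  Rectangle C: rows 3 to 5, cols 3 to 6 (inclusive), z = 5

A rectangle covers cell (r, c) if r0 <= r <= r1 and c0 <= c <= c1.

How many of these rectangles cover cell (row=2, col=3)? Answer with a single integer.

Answer: 1

Derivation:
Check cell (2,3):
  A: rows 2-3 cols 3-4 -> covers
  B: rows 2-7 cols 7-8 -> outside (col miss)
  C: rows 3-5 cols 3-6 -> outside (row miss)
Count covering = 1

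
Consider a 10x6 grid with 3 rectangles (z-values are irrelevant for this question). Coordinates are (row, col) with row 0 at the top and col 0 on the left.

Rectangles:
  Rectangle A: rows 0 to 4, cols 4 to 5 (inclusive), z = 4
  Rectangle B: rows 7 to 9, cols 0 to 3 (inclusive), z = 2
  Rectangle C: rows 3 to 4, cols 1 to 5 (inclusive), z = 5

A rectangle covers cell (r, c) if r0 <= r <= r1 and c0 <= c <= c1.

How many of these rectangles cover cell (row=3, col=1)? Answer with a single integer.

Check cell (3,1):
  A: rows 0-4 cols 4-5 -> outside (col miss)
  B: rows 7-9 cols 0-3 -> outside (row miss)
  C: rows 3-4 cols 1-5 -> covers
Count covering = 1

Answer: 1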